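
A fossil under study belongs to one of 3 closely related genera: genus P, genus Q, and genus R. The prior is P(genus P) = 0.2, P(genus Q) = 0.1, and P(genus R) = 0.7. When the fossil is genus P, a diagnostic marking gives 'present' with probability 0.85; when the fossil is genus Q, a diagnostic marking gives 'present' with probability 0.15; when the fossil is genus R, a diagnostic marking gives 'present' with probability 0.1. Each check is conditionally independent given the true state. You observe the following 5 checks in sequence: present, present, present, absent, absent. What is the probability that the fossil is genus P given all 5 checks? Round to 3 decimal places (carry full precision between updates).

Apply Bayes' rule sequentially, carrying P(genus P) forward.
After 'present': normaliser = 0.85·0.2000 + 0.15·0.1000 + 0.1·0.7000; P(genus P) ≈ 0.6667, P(genus Q) ≈ 0.0588, P(genus R) ≈ 0.2745
After 'present': normaliser = 0.85·0.6667 + 0.15·0.0588 + 0.1·0.2745; P(genus P) ≈ 0.9398, P(genus Q) ≈ 0.0146, P(genus R) ≈ 0.0455
After 'present': normaliser = 0.85·0.9398 + 0.15·0.0146 + 0.1·0.0455; P(genus P) ≈ 0.9916, P(genus Q) ≈ 0.0027, P(genus R) ≈ 0.0057
After 'absent': normaliser = 0.15·0.9916 + 0.85·0.0027 + 0.9·0.0057; P(genus P) ≈ 0.9526, P(genus Q) ≈ 0.0148, P(genus R) ≈ 0.0326
After 'absent': normaliser = 0.15·0.9526 + 0.85·0.0148 + 0.9·0.0326; P(genus P) ≈ 0.7732, P(genus Q) ≈ 0.0682, P(genus R) ≈ 0.1586

0.773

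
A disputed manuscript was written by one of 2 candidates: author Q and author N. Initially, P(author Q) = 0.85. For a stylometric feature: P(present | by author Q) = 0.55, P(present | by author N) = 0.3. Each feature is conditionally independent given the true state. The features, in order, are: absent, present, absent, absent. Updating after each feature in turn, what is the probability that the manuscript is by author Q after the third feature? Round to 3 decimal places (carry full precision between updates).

After 'absent': P(author Q) = 0.45·0.8500 / (0.45·0.8500 + 0.7·0.1500) ≈ 0.7846
After 'present': P(author Q) = 0.55·0.7846 / (0.55·0.7846 + 0.3·0.2154) ≈ 0.8698
After 'absent': P(author Q) = 0.45·0.8698 / (0.45·0.8698 + 0.7·0.1302) ≈ 0.8111

0.811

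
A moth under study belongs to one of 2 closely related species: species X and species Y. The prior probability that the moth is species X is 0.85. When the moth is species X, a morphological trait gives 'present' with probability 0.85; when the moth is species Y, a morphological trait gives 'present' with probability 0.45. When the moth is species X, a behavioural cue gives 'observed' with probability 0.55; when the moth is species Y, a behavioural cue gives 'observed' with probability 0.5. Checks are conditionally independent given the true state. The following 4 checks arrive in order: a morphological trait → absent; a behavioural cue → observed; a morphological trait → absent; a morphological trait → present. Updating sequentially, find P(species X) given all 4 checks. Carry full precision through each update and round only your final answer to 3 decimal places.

0.467

Apply Bayes' rule sequentially, carrying P(species X) forward.
After a morphological trait='absent': P(species X) = 0.15·0.8500 / (0.15·0.8500 + 0.55·0.1500) ≈ 0.6071
After a behavioural cue='observed': P(species X) = 0.55·0.6071 / (0.55·0.6071 + 0.5·0.3929) ≈ 0.6296
After a morphological trait='absent': P(species X) = 0.15·0.6296 / (0.15·0.6296 + 0.55·0.3704) ≈ 0.3168
After a morphological trait='present': P(species X) = 0.85·0.3168 / (0.85·0.3168 + 0.45·0.6832) ≈ 0.4669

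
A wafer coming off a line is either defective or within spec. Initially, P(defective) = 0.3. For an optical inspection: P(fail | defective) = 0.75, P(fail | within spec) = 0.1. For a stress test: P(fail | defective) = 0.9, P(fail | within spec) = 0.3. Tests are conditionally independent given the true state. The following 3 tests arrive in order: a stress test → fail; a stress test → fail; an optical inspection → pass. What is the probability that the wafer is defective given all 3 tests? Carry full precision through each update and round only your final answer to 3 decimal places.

After a stress test='fail': P(defective) = 0.9·0.3000 / (0.9·0.3000 + 0.3·0.7000) ≈ 0.5625
After a stress test='fail': P(defective) = 0.9·0.5625 / (0.9·0.5625 + 0.3·0.4375) ≈ 0.7941
After an optical inspection='pass': P(defective) = 0.25·0.7941 / (0.25·0.7941 + 0.9·0.2059) ≈ 0.5172

0.517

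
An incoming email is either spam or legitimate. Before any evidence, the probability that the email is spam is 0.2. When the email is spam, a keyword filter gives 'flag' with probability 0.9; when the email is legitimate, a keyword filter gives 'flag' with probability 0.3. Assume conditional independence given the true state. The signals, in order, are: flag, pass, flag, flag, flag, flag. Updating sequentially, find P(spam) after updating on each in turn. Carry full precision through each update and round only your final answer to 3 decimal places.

0.897

After 'flag': P(spam) = 0.9·0.2000 / (0.9·0.2000 + 0.3·0.8000) ≈ 0.4286
After 'pass': P(spam) = 0.1·0.4286 / (0.1·0.4286 + 0.7·0.5714) ≈ 0.0968
After 'flag': P(spam) = 0.9·0.0968 / (0.9·0.0968 + 0.3·0.9032) ≈ 0.2432
After 'flag': P(spam) = 0.9·0.2432 / (0.9·0.2432 + 0.3·0.7568) ≈ 0.4909
After 'flag': P(spam) = 0.9·0.4909 / (0.9·0.4909 + 0.3·0.5091) ≈ 0.7431
After 'flag': P(spam) = 0.9·0.7431 / (0.9·0.7431 + 0.3·0.2569) ≈ 0.8967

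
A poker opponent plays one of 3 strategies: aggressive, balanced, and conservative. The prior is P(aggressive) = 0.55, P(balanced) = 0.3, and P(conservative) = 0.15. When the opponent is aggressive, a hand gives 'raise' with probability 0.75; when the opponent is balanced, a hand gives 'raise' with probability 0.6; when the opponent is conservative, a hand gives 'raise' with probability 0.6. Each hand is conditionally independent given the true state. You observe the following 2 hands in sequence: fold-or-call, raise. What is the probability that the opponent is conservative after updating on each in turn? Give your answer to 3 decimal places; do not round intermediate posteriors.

0.171

After 'fold-or-call': normaliser = 0.25·0.5500 + 0.4·0.3000 + 0.4·0.1500; P(aggressive) ≈ 0.4331, P(balanced) ≈ 0.3780, P(conservative) ≈ 0.1890
After 'raise': normaliser = 0.75·0.4331 + 0.6·0.3780 + 0.6·0.1890; P(aggressive) ≈ 0.4885, P(balanced) ≈ 0.3410, P(conservative) ≈ 0.1705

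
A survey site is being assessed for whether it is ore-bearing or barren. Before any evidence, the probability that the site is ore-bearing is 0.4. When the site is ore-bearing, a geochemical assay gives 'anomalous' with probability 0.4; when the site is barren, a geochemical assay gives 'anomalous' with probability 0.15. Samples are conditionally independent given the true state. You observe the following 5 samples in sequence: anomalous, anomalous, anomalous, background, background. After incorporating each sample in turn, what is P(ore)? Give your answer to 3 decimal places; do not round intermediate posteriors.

0.863

After 'anomalous': P(ore) = 0.4·0.4000 / (0.4·0.4000 + 0.15·0.6000) ≈ 0.6400
After 'anomalous': P(ore) = 0.4·0.6400 / (0.4·0.6400 + 0.15·0.3600) ≈ 0.8258
After 'anomalous': P(ore) = 0.4·0.8258 / (0.4·0.8258 + 0.15·0.1742) ≈ 0.9267
After 'background': P(ore) = 0.6·0.9267 / (0.6·0.9267 + 0.85·0.0733) ≈ 0.8992
After 'background': P(ore) = 0.6·0.8992 / (0.6·0.8992 + 0.85·0.1008) ≈ 0.8630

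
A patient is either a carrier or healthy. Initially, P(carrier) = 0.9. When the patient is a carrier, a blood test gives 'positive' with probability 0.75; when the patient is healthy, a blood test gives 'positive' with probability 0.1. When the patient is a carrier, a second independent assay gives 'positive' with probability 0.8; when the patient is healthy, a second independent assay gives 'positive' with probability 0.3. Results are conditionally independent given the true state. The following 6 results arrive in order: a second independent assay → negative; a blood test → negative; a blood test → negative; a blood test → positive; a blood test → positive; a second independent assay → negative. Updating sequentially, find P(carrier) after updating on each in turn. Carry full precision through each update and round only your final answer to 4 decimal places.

0.7613

After a second independent assay='negative': P(carrier) = 0.2·0.9000 / (0.2·0.9000 + 0.7·0.1000) ≈ 0.7200
After a blood test='negative': P(carrier) = 0.25·0.7200 / (0.25·0.7200 + 0.9·0.2800) ≈ 0.4167
After a blood test='negative': P(carrier) = 0.25·0.4167 / (0.25·0.4167 + 0.9·0.5833) ≈ 0.1656
After a blood test='positive': P(carrier) = 0.75·0.1656 / (0.75·0.1656 + 0.1·0.8344) ≈ 0.5981
After a blood test='positive': P(carrier) = 0.75·0.5981 / (0.75·0.5981 + 0.1·0.4019) ≈ 0.9178
After a second independent assay='negative': P(carrier) = 0.2·0.9178 / (0.2·0.9178 + 0.7·0.0822) ≈ 0.7613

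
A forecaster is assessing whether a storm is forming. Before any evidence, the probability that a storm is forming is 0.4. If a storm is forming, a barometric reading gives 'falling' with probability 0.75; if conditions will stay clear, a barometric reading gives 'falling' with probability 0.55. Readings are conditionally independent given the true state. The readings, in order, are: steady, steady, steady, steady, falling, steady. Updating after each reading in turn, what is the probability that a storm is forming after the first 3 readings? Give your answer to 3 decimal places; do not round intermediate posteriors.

Apply Bayes' rule sequentially, carrying P(storm) forward.
After 'steady': P(storm) = 0.25·0.4000 / (0.25·0.4000 + 0.45·0.6000) ≈ 0.2703
After 'steady': P(storm) = 0.25·0.2703 / (0.25·0.2703 + 0.45·0.7297) ≈ 0.1706
After 'steady': P(storm) = 0.25·0.1706 / (0.25·0.1706 + 0.45·0.8294) ≈ 0.1026

0.103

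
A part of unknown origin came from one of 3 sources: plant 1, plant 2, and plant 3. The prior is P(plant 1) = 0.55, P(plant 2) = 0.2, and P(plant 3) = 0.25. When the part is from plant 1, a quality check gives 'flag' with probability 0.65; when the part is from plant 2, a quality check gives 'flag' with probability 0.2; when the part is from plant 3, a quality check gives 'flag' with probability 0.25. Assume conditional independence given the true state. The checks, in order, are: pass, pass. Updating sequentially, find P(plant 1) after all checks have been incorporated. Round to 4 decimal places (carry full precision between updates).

0.2005

Each posterior becomes the prior for the next update.
After 'pass': normaliser = 0.35·0.5500 + 0.8·0.2000 + 0.75·0.2500; P(plant 1) ≈ 0.3565, P(plant 2) ≈ 0.2963, P(plant 3) ≈ 0.3472
After 'pass': normaliser = 0.35·0.3565 + 0.8·0.2963 + 0.75·0.3472; P(plant 1) ≈ 0.2005, P(plant 2) ≈ 0.3810, P(plant 3) ≈ 0.4185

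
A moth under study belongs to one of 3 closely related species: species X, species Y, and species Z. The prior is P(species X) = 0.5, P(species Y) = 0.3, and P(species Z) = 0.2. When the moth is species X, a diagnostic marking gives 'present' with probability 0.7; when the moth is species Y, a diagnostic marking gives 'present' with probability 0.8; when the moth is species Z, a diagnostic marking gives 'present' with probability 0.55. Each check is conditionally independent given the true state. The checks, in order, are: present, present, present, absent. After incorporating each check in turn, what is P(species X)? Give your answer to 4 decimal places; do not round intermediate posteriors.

After 'present': normaliser = 0.7·0.5000 + 0.8·0.3000 + 0.55·0.2000; P(species X) ≈ 0.5000, P(species Y) ≈ 0.3429, P(species Z) ≈ 0.1571
After 'present': normaliser = 0.7·0.5000 + 0.8·0.3429 + 0.55·0.1571; P(species X) ≈ 0.4925, P(species Y) ≈ 0.3859, P(species Z) ≈ 0.1216
After 'present': normaliser = 0.7·0.4925 + 0.8·0.3859 + 0.55·0.1216; P(species X) ≈ 0.4785, P(species Y) ≈ 0.4286, P(species Z) ≈ 0.0928
After 'absent': normaliser = 0.3·0.4785 + 0.2·0.4286 + 0.45·0.0928; P(species X) ≈ 0.5296, P(species Y) ≈ 0.3162, P(species Z) ≈ 0.1541

0.5296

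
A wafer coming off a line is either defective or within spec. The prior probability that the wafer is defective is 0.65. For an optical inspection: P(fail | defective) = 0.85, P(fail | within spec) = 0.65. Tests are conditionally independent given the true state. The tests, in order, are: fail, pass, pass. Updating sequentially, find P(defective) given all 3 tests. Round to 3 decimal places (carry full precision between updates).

0.308

Apply Bayes' rule sequentially, carrying P(defective) forward.
After 'fail': P(defective) = 0.85·0.6500 / (0.85·0.6500 + 0.65·0.3500) ≈ 0.7083
After 'pass': P(defective) = 0.15·0.7083 / (0.15·0.7083 + 0.35·0.2917) ≈ 0.5100
After 'pass': P(defective) = 0.15·0.5100 / (0.15·0.5100 + 0.35·0.4900) ≈ 0.3085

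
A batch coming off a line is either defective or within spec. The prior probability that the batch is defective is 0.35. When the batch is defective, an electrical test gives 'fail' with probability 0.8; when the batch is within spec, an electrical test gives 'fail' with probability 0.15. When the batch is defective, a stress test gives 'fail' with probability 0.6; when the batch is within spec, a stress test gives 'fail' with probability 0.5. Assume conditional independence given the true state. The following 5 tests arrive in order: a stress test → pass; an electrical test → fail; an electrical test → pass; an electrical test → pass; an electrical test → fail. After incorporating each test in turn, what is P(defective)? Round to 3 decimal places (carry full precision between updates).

After a stress test='pass': P(defective) = 0.4·0.3500 / (0.4·0.3500 + 0.5·0.6500) ≈ 0.3011
After an electrical test='fail': P(defective) = 0.8·0.3011 / (0.8·0.3011 + 0.15·0.6989) ≈ 0.6967
After an electrical test='pass': P(defective) = 0.2·0.6967 / (0.2·0.6967 + 0.85·0.3033) ≈ 0.3509
After an electrical test='pass': P(defective) = 0.2·0.3509 / (0.2·0.3509 + 0.85·0.6491) ≈ 0.1128
After an electrical test='fail': P(defective) = 0.8·0.1128 / (0.8·0.1128 + 0.15·0.8872) ≈ 0.4042

0.404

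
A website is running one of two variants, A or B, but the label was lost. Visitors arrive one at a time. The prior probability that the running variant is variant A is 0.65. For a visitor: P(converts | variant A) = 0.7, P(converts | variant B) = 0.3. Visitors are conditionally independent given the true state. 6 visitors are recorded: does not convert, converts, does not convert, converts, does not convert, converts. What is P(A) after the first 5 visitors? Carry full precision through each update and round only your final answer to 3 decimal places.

Apply Bayes' rule sequentially, carrying P(A) forward.
After 'does not convert': P(A) = 0.3·0.6500 / (0.3·0.6500 + 0.7·0.3500) ≈ 0.4432
After 'converts': P(A) = 0.7·0.4432 / (0.7·0.4432 + 0.3·0.5568) ≈ 0.6500
After 'does not convert': P(A) = 0.3·0.6500 / (0.3·0.6500 + 0.7·0.3500) ≈ 0.4432
After 'converts': P(A) = 0.7·0.4432 / (0.7·0.4432 + 0.3·0.5568) ≈ 0.6500
After 'does not convert': P(A) = 0.3·0.6500 / (0.3·0.6500 + 0.7·0.3500) ≈ 0.4432

0.443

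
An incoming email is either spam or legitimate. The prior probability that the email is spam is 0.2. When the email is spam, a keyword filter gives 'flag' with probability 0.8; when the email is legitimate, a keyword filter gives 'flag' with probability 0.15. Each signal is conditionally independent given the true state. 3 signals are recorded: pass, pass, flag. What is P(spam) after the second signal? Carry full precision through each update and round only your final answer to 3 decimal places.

0.014

After 'pass': P(spam) = 0.2·0.2000 / (0.2·0.2000 + 0.85·0.8000) ≈ 0.0556
After 'pass': P(spam) = 0.2·0.0556 / (0.2·0.0556 + 0.85·0.9444) ≈ 0.0137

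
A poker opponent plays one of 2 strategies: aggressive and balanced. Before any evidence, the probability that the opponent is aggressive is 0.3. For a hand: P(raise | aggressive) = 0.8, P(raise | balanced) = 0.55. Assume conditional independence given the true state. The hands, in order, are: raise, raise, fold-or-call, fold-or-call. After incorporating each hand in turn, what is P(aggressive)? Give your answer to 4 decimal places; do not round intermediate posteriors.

After 'raise': P(aggressive) = 0.8·0.3000 / (0.8·0.3000 + 0.55·0.7000) ≈ 0.3840
After 'raise': P(aggressive) = 0.8·0.3840 / (0.8·0.3840 + 0.55·0.6160) ≈ 0.4755
After 'fold-or-call': P(aggressive) = 0.2·0.4755 / (0.2·0.4755 + 0.45·0.5245) ≈ 0.2872
After 'fold-or-call': P(aggressive) = 0.2·0.2872 / (0.2·0.2872 + 0.45·0.7128) ≈ 0.1519

0.1519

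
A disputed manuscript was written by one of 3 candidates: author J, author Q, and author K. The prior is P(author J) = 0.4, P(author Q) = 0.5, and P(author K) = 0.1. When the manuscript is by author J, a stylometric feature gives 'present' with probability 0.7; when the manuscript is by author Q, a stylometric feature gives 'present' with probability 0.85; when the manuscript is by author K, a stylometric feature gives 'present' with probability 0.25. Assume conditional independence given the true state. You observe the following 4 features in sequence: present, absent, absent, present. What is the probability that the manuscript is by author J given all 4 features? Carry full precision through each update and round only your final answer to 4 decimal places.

0.6024

After 'present': normaliser = 0.7·0.4000 + 0.85·0.5000 + 0.25·0.1000; P(author J) ≈ 0.3836, P(author Q) ≈ 0.5822, P(author K) ≈ 0.0342
After 'absent': normaliser = 0.3·0.3836 + 0.15·0.5822 + 0.75·0.0342; P(author J) ≈ 0.5045, P(author Q) ≈ 0.3829, P(author K) ≈ 0.1126
After 'absent': normaliser = 0.3·0.5045 + 0.15·0.3829 + 0.75·0.1126; P(author J) ≈ 0.5161, P(author Q) ≈ 0.1959, P(author K) ≈ 0.2880
After 'present': normaliser = 0.7·0.5161 + 0.85·0.1959 + 0.25·0.2880; P(author J) ≈ 0.6024, P(author Q) ≈ 0.2776, P(author K) ≈ 0.1201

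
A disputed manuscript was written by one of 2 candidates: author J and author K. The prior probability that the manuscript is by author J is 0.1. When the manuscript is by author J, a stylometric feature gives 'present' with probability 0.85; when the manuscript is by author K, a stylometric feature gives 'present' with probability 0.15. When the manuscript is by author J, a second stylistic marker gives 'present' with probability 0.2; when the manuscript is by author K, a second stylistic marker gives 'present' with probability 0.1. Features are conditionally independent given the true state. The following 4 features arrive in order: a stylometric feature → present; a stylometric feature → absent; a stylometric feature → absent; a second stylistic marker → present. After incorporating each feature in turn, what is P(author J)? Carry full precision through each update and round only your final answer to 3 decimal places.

After a stylometric feature='present': P(author J) = 0.85·0.1000 / (0.85·0.1000 + 0.15·0.9000) ≈ 0.3864
After a stylometric feature='absent': P(author J) = 0.15·0.3864 / (0.15·0.3864 + 0.85·0.6136) ≈ 0.1000
After a stylometric feature='absent': P(author J) = 0.15·0.1000 / (0.15·0.1000 + 0.85·0.9000) ≈ 0.0192
After a second stylistic marker='present': P(author J) = 0.2·0.0192 / (0.2·0.0192 + 0.1·0.9808) ≈ 0.0377

0.038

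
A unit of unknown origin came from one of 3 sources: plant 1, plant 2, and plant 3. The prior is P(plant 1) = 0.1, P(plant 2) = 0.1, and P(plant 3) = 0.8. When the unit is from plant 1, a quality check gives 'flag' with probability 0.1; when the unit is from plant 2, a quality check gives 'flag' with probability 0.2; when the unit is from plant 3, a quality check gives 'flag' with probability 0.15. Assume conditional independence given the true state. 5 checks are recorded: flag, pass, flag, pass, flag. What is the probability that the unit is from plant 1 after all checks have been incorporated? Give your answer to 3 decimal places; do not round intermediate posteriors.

After 'flag': normaliser = 0.1·0.1000 + 0.2·0.1000 + 0.15·0.8000; P(plant 1) ≈ 0.0667, P(plant 2) ≈ 0.1333, P(plant 3) ≈ 0.8000
After 'pass': normaliser = 0.9·0.0667 + 0.8·0.1333 + 0.85·0.8000; P(plant 1) ≈ 0.0709, P(plant 2) ≈ 0.1260, P(plant 3) ≈ 0.8031
After 'flag': normaliser = 0.1·0.0709 + 0.2·0.1260 + 0.15·0.8031; P(plant 1) ≈ 0.0464, P(plant 2) ≈ 0.1649, P(plant 3) ≈ 0.7887
After 'pass': normaliser = 0.9·0.0464 + 0.8·0.1649 + 0.85·0.7887; P(plant 1) ≈ 0.0495, P(plant 2) ≈ 0.1563, P(plant 3) ≈ 0.7942
After 'flag': normaliser = 0.1·0.0495 + 0.2·0.1563 + 0.15·0.7942; P(plant 1) ≈ 0.0318, P(plant 2) ≈ 0.2013, P(plant 3) ≈ 0.7669

0.032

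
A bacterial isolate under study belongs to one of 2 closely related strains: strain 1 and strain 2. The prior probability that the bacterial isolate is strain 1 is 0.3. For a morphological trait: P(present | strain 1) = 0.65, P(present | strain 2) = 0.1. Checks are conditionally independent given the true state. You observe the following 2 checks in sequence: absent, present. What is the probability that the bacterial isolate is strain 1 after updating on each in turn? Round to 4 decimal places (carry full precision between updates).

0.5200

After 'absent': P(strain 1) = 0.35·0.3000 / (0.35·0.3000 + 0.9·0.7000) ≈ 0.1429
After 'present': P(strain 1) = 0.65·0.1429 / (0.65·0.1429 + 0.1·0.8571) ≈ 0.5200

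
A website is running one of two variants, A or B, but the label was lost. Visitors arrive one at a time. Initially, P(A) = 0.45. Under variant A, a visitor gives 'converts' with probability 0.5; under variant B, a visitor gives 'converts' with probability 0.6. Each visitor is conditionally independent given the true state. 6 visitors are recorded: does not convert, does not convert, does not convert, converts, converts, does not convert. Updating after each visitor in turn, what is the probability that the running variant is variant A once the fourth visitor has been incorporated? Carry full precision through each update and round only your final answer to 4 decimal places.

0.5711

After 'does not convert': P(A) = 0.5·0.4500 / (0.5·0.4500 + 0.4·0.5500) ≈ 0.5056
After 'does not convert': P(A) = 0.5·0.5056 / (0.5·0.5056 + 0.4·0.4944) ≈ 0.5611
After 'does not convert': P(A) = 0.5·0.5611 / (0.5·0.5611 + 0.4·0.4389) ≈ 0.6151
After 'converts': P(A) = 0.5·0.6151 / (0.5·0.6151 + 0.6·0.3849) ≈ 0.5711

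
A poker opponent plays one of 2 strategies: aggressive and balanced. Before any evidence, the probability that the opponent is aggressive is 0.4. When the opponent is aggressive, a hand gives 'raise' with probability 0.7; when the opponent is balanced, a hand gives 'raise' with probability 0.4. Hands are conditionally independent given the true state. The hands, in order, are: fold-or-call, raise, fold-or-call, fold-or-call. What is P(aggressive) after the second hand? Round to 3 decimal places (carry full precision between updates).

0.368

After 'fold-or-call': P(aggressive) = 0.3·0.4000 / (0.3·0.4000 + 0.6·0.6000) ≈ 0.2500
After 'raise': P(aggressive) = 0.7·0.2500 / (0.7·0.2500 + 0.4·0.7500) ≈ 0.3684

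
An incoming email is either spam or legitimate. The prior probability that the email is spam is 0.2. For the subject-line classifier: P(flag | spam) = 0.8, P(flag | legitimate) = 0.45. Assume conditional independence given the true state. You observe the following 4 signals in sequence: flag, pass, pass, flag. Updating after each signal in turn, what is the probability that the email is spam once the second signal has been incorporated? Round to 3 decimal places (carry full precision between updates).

After 'flag': P(spam) = 0.8·0.2000 / (0.8·0.2000 + 0.45·0.8000) ≈ 0.3077
After 'pass': P(spam) = 0.2·0.3077 / (0.2·0.3077 + 0.55·0.6923) ≈ 0.1391

0.139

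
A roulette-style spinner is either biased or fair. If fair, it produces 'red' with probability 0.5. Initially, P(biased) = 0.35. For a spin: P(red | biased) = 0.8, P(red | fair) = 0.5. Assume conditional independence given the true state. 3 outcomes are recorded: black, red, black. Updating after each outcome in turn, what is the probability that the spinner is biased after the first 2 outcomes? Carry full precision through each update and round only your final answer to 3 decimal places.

0.256

After 'black': P(biased) = 0.2·0.3500 / (0.2·0.3500 + 0.5·0.6500) ≈ 0.1772
After 'red': P(biased) = 0.8·0.1772 / (0.8·0.1772 + 0.5·0.8228) ≈ 0.2563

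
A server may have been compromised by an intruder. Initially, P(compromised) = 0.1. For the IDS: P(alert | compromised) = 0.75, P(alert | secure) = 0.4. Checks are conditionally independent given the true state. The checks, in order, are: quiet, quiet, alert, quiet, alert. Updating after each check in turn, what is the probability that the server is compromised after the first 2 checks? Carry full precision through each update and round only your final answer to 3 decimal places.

Apply Bayes' rule sequentially, carrying P(compromised) forward.
After 'quiet': P(compromised) = 0.25·0.1000 / (0.25·0.1000 + 0.6·0.9000) ≈ 0.0442
After 'quiet': P(compromised) = 0.25·0.0442 / (0.25·0.0442 + 0.6·0.9558) ≈ 0.0189

0.019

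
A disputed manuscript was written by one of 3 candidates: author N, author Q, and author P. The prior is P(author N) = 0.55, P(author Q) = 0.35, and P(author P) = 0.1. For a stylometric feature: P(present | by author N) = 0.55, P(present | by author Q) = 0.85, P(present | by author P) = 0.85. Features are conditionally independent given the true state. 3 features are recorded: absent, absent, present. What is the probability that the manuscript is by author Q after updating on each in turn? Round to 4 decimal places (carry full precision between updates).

After 'absent': normaliser = 0.45·0.5500 + 0.15·0.3500 + 0.15·0.1000; P(author N) ≈ 0.7857, P(author Q) ≈ 0.1667, P(author P) ≈ 0.0476
After 'absent': normaliser = 0.45·0.7857 + 0.15·0.1667 + 0.15·0.0476; P(author N) ≈ 0.9167, P(author Q) ≈ 0.0648, P(author P) ≈ 0.0185
After 'present': normaliser = 0.55·0.9167 + 0.85·0.0648 + 0.85·0.0185; P(author N) ≈ 0.8768, P(author Q) ≈ 0.0958, P(author P) ≈ 0.0274

0.0958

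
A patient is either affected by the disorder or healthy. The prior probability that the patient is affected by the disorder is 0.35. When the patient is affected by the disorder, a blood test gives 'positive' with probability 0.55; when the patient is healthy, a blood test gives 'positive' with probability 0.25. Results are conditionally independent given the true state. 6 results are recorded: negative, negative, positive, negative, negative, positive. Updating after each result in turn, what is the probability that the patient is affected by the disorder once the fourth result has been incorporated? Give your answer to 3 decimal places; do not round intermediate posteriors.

After 'negative': P(affected) = 0.45·0.3500 / (0.45·0.3500 + 0.75·0.6500) ≈ 0.2442
After 'negative': P(affected) = 0.45·0.2442 / (0.45·0.2442 + 0.75·0.7558) ≈ 0.1624
After 'positive': P(affected) = 0.55·0.1624 / (0.55·0.1624 + 0.25·0.8376) ≈ 0.2990
After 'negative': P(affected) = 0.45·0.2990 / (0.45·0.2990 + 0.75·0.7010) ≈ 0.2037

0.204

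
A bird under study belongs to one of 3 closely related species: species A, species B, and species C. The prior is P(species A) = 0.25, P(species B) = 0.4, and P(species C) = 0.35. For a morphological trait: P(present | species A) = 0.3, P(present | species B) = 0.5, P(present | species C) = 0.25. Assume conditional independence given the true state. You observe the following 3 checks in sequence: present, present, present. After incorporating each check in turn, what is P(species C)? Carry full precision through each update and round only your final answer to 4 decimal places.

After 'present': normaliser = 0.3·0.2500 + 0.5·0.4000 + 0.25·0.3500; P(species A) ≈ 0.2069, P(species B) ≈ 0.5517, P(species C) ≈ 0.2414
After 'present': normaliser = 0.3·0.2069 + 0.5·0.5517 + 0.25·0.2414; P(species A) ≈ 0.1558, P(species B) ≈ 0.6926, P(species C) ≈ 0.1515
After 'present': normaliser = 0.3·0.1558 + 0.5·0.6926 + 0.25·0.1515; P(species A) ≈ 0.1085, P(species B) ≈ 0.8036, P(species C) ≈ 0.0879

0.0879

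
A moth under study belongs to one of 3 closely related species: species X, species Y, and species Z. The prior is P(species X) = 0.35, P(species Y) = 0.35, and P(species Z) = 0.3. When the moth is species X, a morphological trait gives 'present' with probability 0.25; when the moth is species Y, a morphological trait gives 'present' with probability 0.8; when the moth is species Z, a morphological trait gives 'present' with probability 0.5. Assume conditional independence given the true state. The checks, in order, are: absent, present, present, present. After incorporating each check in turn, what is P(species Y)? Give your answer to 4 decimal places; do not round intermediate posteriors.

0.6106

After 'absent': normaliser = 0.75·0.3500 + 0.2·0.3500 + 0.5·0.3000; P(species X) ≈ 0.5440, P(species Y) ≈ 0.1451, P(species Z) ≈ 0.3109
After 'present': normaliser = 0.25·0.5440 + 0.8·0.1451 + 0.5·0.3109; P(species X) ≈ 0.3338, P(species Y) ≈ 0.2848, P(species Z) ≈ 0.3814
After 'present': normaliser = 0.25·0.3338 + 0.8·0.2848 + 0.5·0.3814; P(species X) ≈ 0.1662, P(species Y) ≈ 0.4539, P(species Z) ≈ 0.3799
After 'present': normaliser = 0.25·0.1662 + 0.8·0.4539 + 0.5·0.3799; P(species X) ≈ 0.0699, P(species Y) ≈ 0.6106, P(species Z) ≈ 0.3195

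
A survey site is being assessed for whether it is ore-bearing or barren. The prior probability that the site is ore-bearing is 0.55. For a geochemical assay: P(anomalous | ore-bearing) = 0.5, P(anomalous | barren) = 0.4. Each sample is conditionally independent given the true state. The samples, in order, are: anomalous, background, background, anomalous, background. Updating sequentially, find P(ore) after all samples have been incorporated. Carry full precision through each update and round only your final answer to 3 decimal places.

0.525

After 'anomalous': P(ore) = 0.5·0.5500 / (0.5·0.5500 + 0.4·0.4500) ≈ 0.6044
After 'background': P(ore) = 0.5·0.6044 / (0.5·0.6044 + 0.6·0.3956) ≈ 0.5601
After 'background': P(ore) = 0.5·0.5601 / (0.5·0.5601 + 0.6·0.4399) ≈ 0.5148
After 'anomalous': P(ore) = 0.5·0.5148 / (0.5·0.5148 + 0.4·0.4852) ≈ 0.5701
After 'background': P(ore) = 0.5·0.5701 / (0.5·0.5701 + 0.6·0.4299) ≈ 0.5250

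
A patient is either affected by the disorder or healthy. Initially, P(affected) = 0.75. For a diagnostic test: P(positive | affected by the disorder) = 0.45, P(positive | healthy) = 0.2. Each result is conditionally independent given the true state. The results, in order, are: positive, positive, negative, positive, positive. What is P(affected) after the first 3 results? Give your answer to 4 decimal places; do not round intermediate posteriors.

0.9126

Apply Bayes' rule sequentially, carrying P(affected) forward.
After 'positive': P(affected) = 0.45·0.7500 / (0.45·0.7500 + 0.2·0.2500) ≈ 0.8710
After 'positive': P(affected) = 0.45·0.8710 / (0.45·0.8710 + 0.2·0.1290) ≈ 0.9382
After 'negative': P(affected) = 0.55·0.9382 / (0.55·0.9382 + 0.8·0.0618) ≈ 0.9126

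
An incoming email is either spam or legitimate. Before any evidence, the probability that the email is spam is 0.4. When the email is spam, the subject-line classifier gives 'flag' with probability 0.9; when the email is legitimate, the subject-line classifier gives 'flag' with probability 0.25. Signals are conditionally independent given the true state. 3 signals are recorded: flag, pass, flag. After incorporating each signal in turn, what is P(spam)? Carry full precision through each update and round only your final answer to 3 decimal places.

0.535

Apply Bayes' rule sequentially, carrying P(spam) forward.
After 'flag': P(spam) = 0.9·0.4000 / (0.9·0.4000 + 0.25·0.6000) ≈ 0.7059
After 'pass': P(spam) = 0.1·0.7059 / (0.1·0.7059 + 0.75·0.2941) ≈ 0.2424
After 'flag': P(spam) = 0.9·0.2424 / (0.9·0.2424 + 0.25·0.7576) ≈ 0.5353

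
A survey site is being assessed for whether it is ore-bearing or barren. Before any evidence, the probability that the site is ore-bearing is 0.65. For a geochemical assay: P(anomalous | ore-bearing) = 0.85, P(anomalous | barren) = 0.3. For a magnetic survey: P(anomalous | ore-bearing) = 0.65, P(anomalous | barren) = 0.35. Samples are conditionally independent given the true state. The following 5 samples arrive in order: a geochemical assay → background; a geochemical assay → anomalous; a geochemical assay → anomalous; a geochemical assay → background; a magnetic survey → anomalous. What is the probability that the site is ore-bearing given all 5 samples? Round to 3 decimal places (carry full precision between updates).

Apply Bayes' rule sequentially, carrying P(ore) forward.
After a geochemical assay='background': P(ore) = 0.15·0.6500 / (0.15·0.6500 + 0.7·0.3500) ≈ 0.2847
After a geochemical assay='anomalous': P(ore) = 0.85·0.2847 / (0.85·0.2847 + 0.3·0.7153) ≈ 0.5300
After a geochemical assay='anomalous': P(ore) = 0.85·0.5300 / (0.85·0.5300 + 0.3·0.4700) ≈ 0.7616
After a geochemical assay='background': P(ore) = 0.15·0.7616 / (0.15·0.7616 + 0.7·0.2384) ≈ 0.4064
After a magnetic survey='anomalous': P(ore) = 0.65·0.4064 / (0.65·0.4064 + 0.35·0.5936) ≈ 0.5597

0.560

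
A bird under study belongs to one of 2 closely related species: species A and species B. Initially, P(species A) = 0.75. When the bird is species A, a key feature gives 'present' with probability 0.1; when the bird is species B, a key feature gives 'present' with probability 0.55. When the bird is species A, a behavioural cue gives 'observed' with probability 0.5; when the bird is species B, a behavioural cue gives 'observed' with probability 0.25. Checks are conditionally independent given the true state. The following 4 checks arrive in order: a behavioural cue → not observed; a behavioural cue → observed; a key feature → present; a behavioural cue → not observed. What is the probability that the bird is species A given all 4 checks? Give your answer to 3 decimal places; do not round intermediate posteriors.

0.327

Apply Bayes' rule sequentially, carrying P(species A) forward.
After a behavioural cue='not observed': P(species A) = 0.5·0.7500 / (0.5·0.7500 + 0.75·0.2500) ≈ 0.6667
After a behavioural cue='observed': P(species A) = 0.5·0.6667 / (0.5·0.6667 + 0.25·0.3333) ≈ 0.8000
After a key feature='present': P(species A) = 0.1·0.8000 / (0.1·0.8000 + 0.55·0.2000) ≈ 0.4211
After a behavioural cue='not observed': P(species A) = 0.5·0.4211 / (0.5·0.4211 + 0.75·0.5789) ≈ 0.3265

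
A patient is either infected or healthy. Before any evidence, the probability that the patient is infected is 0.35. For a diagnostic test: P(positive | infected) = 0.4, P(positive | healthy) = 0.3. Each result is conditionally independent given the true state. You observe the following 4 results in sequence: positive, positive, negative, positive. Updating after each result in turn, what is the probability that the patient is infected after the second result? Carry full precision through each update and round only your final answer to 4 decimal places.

0.4891

Each posterior becomes the prior for the next update.
After 'positive': P(infected) = 0.4·0.3500 / (0.4·0.3500 + 0.3·0.6500) ≈ 0.4179
After 'positive': P(infected) = 0.4·0.4179 / (0.4·0.4179 + 0.3·0.5821) ≈ 0.4891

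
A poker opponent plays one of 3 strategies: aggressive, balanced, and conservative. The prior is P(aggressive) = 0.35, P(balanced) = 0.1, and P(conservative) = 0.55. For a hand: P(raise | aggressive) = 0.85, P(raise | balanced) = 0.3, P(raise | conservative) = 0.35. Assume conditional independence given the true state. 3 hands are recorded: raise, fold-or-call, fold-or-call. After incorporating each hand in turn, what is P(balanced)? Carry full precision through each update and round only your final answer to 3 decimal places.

0.143

After 'raise': normaliser = 0.85·0.3500 + 0.3·0.1000 + 0.35·0.5500; P(aggressive) ≈ 0.5721, P(balanced) ≈ 0.0577, P(conservative) ≈ 0.3702
After 'fold-or-call': normaliser = 0.15·0.5721 + 0.7·0.0577 + 0.65·0.3702; P(aggressive) ≈ 0.2339, P(balanced) ≈ 0.1101, P(conservative) ≈ 0.6560
After 'fold-or-call': normaliser = 0.15·0.2339 + 0.7·0.1101 + 0.65·0.6560; P(aggressive) ≈ 0.0652, P(balanced) ≈ 0.1431, P(conservative) ≈ 0.7917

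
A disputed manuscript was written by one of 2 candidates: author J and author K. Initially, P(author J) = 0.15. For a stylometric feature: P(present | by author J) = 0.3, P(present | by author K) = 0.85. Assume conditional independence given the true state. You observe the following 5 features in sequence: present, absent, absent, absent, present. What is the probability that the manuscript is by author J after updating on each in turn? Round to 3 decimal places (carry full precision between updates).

0.691

After 'present': P(author J) = 0.3·0.1500 / (0.3·0.1500 + 0.85·0.8500) ≈ 0.0586
After 'absent': P(author J) = 0.7·0.0586 / (0.7·0.0586 + 0.15·0.9414) ≈ 0.2252
After 'absent': P(author J) = 0.7·0.2252 / (0.7·0.2252 + 0.15·0.7748) ≈ 0.5756
After 'absent': P(author J) = 0.7·0.5756 / (0.7·0.5756 + 0.15·0.4244) ≈ 0.8636
After 'present': P(author J) = 0.3·0.8636 / (0.3·0.8636 + 0.85·0.1364) ≈ 0.6908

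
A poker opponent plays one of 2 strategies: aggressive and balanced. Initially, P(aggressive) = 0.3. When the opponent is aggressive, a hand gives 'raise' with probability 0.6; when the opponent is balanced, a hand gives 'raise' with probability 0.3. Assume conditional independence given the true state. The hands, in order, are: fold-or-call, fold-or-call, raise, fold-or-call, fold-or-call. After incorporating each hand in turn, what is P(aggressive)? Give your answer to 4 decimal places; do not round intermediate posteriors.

After 'fold-or-call': P(aggressive) = 0.4·0.3000 / (0.4·0.3000 + 0.7·0.7000) ≈ 0.1967
After 'fold-or-call': P(aggressive) = 0.4·0.1967 / (0.4·0.1967 + 0.7·0.8033) ≈ 0.1228
After 'raise': P(aggressive) = 0.6·0.1228 / (0.6·0.1228 + 0.3·0.8772) ≈ 0.2187
After 'fold-or-call': P(aggressive) = 0.4·0.2187 / (0.4·0.2187 + 0.7·0.7813) ≈ 0.1379
After 'fold-or-call': P(aggressive) = 0.4·0.1379 / (0.4·0.1379 + 0.7·0.8621) ≈ 0.0837

0.0837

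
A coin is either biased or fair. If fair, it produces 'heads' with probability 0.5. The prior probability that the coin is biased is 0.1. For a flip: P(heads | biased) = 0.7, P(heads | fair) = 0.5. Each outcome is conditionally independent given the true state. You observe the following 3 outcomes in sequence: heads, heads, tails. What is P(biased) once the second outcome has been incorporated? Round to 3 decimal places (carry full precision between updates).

Apply Bayes' rule sequentially, carrying P(biased) forward.
After 'heads': P(biased) = 0.7·0.1000 / (0.7·0.1000 + 0.5·0.9000) ≈ 0.1346
After 'heads': P(biased) = 0.7·0.1346 / (0.7·0.1346 + 0.5·0.8654) ≈ 0.1788

0.179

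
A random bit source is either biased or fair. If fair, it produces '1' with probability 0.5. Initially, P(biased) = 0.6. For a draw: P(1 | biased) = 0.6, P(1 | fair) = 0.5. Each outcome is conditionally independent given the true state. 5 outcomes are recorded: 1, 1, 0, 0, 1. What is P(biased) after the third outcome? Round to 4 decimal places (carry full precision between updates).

0.6334

Each posterior becomes the prior for the next update.
After '1': P(biased) = 0.6·0.6000 / (0.6·0.6000 + 0.5·0.4000) ≈ 0.6429
After '1': P(biased) = 0.6·0.6429 / (0.6·0.6429 + 0.5·0.3571) ≈ 0.6835
After '0': P(biased) = 0.4·0.6835 / (0.4·0.6835 + 0.5·0.3165) ≈ 0.6334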